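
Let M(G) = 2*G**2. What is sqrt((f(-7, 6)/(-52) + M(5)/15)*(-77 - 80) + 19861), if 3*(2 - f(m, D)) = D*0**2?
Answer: sqrt(117687102)/78 ≈ 139.08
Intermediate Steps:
f(m, D) = 2 (f(m, D) = 2 - D*0**2/3 = 2 - D*0/3 = 2 - 1/3*0 = 2 + 0 = 2)
sqrt((f(-7, 6)/(-52) + M(5)/15)*(-77 - 80) + 19861) = sqrt((2/(-52) + (2*5**2)/15)*(-77 - 80) + 19861) = sqrt((2*(-1/52) + (2*25)*(1/15))*(-157) + 19861) = sqrt((-1/26 + 50*(1/15))*(-157) + 19861) = sqrt((-1/26 + 10/3)*(-157) + 19861) = sqrt((257/78)*(-157) + 19861) = sqrt(-40349/78 + 19861) = sqrt(1508809/78) = sqrt(117687102)/78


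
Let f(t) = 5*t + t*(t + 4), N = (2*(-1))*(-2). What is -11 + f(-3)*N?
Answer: -83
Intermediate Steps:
N = 4 (N = -2*(-2) = 4)
f(t) = 5*t + t*(4 + t)
-11 + f(-3)*N = -11 - 3*(9 - 3)*4 = -11 - 3*6*4 = -11 - 18*4 = -11 - 72 = -83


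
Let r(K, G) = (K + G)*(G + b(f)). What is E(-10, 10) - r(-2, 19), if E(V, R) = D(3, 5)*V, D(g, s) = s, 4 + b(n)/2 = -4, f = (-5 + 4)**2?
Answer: -101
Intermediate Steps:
f = 1 (f = (-1)**2 = 1)
b(n) = -16 (b(n) = -8 + 2*(-4) = -8 - 8 = -16)
r(K, G) = (-16 + G)*(G + K) (r(K, G) = (K + G)*(G - 16) = (G + K)*(-16 + G) = (-16 + G)*(G + K))
E(V, R) = 5*V
E(-10, 10) - r(-2, 19) = 5*(-10) - (19**2 - 16*19 - 16*(-2) + 19*(-2)) = -50 - (361 - 304 + 32 - 38) = -50 - 1*51 = -50 - 51 = -101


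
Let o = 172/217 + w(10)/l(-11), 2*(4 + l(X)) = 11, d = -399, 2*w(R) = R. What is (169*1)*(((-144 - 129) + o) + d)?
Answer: -73478834/651 ≈ -1.1287e+5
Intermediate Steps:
w(R) = R/2
l(X) = 3/2 (l(X) = -4 + (1/2)*11 = -4 + 11/2 = 3/2)
o = 2686/651 (o = 172/217 + ((1/2)*10)/(3/2) = 172*(1/217) + 5*(2/3) = 172/217 + 10/3 = 2686/651 ≈ 4.1260)
(169*1)*(((-144 - 129) + o) + d) = (169*1)*(((-144 - 129) + 2686/651) - 399) = 169*((-273 + 2686/651) - 399) = 169*(-175037/651 - 399) = 169*(-434786/651) = -73478834/651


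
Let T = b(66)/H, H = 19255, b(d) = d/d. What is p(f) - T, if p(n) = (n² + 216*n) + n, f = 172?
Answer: 1288313539/19255 ≈ 66908.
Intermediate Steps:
b(d) = 1
T = 1/19255 ≈ 5.1935e-5
p(n) = n² + 217*n
p(f) - T = 172*(217 + 172) - 1*1/19255 = 172*389 - 1/19255 = 66908 - 1/19255 = 1288313539/19255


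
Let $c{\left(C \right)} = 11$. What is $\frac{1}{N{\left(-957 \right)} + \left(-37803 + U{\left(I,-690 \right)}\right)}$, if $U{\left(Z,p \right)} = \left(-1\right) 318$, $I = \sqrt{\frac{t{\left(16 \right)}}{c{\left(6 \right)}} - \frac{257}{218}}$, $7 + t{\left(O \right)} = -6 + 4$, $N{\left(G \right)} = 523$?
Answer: $- \frac{1}{37598} \approx -2.6597 \cdot 10^{-5}$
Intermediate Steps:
$t{\left(O \right)} = -9$ ($t{\left(O \right)} = -7 + \left(-6 + 4\right) = -7 - 2 = -9$)
$I = \frac{i \sqrt{11484022}}{2398}$ ($I = \sqrt{- \frac{9}{11} - \frac{257}{218}} = \sqrt{- \frac{4789}{2398}} = \frac{i \sqrt{11484022}}{2398} \approx 1.4132 i$)
$U{\left(Z,p \right)} = -318$
$\frac{1}{N{\left(-957 \right)} + \left(-37803 + U{\left(I,-690 \right)}\right)} = \frac{1}{523 - 38121} = \frac{1}{-37598} = - \frac{1}{37598}$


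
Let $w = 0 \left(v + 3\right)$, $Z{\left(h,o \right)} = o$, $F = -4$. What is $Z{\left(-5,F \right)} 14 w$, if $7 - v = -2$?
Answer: $0$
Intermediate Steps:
$v = 9$ ($v = 7 - -2 = 7 + 2 = 9$)
$w = 0$ ($w = 0 \left(9 + 3\right) = 0 \cdot 12 = 0$)
$Z{\left(-5,F \right)} 14 w = \left(-4\right) 14 \cdot 0 = \left(-56\right) 0 = 0$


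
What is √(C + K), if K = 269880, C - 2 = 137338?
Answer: 2*√101805 ≈ 638.14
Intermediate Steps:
C = 137340 (C = 2 + 137338 = 137340)
√(C + K) = √(137340 + 269880) = √407220 = 2*√101805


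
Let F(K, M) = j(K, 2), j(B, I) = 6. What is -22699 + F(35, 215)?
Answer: -22693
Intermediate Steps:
F(K, M) = 6
-22699 + F(35, 215) = -22699 + 6 = -22693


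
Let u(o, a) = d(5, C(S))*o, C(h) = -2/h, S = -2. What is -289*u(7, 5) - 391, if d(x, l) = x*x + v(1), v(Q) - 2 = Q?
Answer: -57035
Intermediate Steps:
v(Q) = 2 + Q
d(x, l) = 3 + x² (d(x, l) = x*x + (2 + 1) = x² + 3 = 3 + x²)
u(o, a) = 28*o (u(o, a) = (3 + 5²)*o = (3 + 25)*o = 28*o)
-289*u(7, 5) - 391 = -8092*7 - 391 = -289*196 - 391 = -56644 - 391 = -57035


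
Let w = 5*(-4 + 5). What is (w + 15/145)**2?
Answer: 21904/841 ≈ 26.045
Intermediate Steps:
w = 5 (w = 5*1 = 5)
(w + 15/145)**2 = (5 + 15/145)**2 = (5 + 15*(1/145))**2 = (5 + 3/29)**2 = (148/29)**2 = 21904/841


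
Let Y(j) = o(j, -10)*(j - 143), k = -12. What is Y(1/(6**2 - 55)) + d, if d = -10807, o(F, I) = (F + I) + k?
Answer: -2762485/361 ≈ -7652.3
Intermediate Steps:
o(F, I) = -12 + F + I (o(F, I) = (F + I) - 12 = -12 + F + I)
Y(j) = (-143 + j)*(-22 + j) (Y(j) = (-12 + j - 10)*(j - 143) = (-22 + j)*(-143 + j) = (-143 + j)*(-22 + j))
Y(1/(6**2 - 55)) + d = (-143 + 1/(6**2 - 55))*(-22 + 1/(6**2 - 55)) - 10807 = (-143 + 1/(36 - 55))*(-22 + 1/(36 - 55)) - 10807 = (-143 + 1/(-19))*(-22 + 1/(-19)) - 10807 = (-143 - 1/19)*(-22 - 1/19) - 10807 = -2718/19*(-419/19) - 10807 = 1138842/361 - 10807 = -2762485/361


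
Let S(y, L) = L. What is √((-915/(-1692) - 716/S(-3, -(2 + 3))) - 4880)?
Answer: I*√9416156955/1410 ≈ 68.82*I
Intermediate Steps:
√((-915/(-1692) - 716/S(-3, -(2 + 3))) - 4880) = √((-915/(-1692) - 716*(-1/(2 + 3))) - 4880) = √((-915*(-1/1692) - 716/((-1*5))) - 4880) = √((305/564 - 716/(-5)) - 4880) = √((305/564 - 716*(-⅕)) - 4880) = √((305/564 + 716/5) - 4880) = √(405349/2820 - 4880) = √(-13356251/2820) = I*√9416156955/1410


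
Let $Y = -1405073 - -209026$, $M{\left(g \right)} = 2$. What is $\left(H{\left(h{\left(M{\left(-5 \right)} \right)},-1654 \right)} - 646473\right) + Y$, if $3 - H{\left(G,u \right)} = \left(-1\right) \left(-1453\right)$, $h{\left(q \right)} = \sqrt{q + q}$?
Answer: $-1843970$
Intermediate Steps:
$h{\left(q \right)} = \sqrt{2} \sqrt{q}$ ($h{\left(q \right)} = \sqrt{2 q} = \sqrt{2} \sqrt{q}$)
$Y = -1196047$ ($Y = -1405073 + 209026 = -1196047$)
$H{\left(G,u \right)} = -1450$ ($H{\left(G,u \right)} = 3 - \left(-1\right) \left(-1453\right) = 3 - 1453 = -1450$)
$\left(H{\left(h{\left(M{\left(-5 \right)} \right)},-1654 \right)} - 646473\right) + Y = \left(-1450 - 646473\right) - 1196047 = -647923 - 1196047 = -1843970$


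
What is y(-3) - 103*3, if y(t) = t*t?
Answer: -300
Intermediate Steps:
y(t) = t²
y(-3) - 103*3 = (-3)² - 103*3 = 9 - 309 = -300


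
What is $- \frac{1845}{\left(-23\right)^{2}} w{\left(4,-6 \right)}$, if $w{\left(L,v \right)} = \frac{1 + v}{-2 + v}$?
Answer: $- \frac{9225}{4232} \approx -2.1798$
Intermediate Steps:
$w{\left(L,v \right)} = \frac{1 + v}{-2 + v}$
$- \frac{1845}{\left(-23\right)^{2}} w{\left(4,-6 \right)} = - \frac{1845}{\left(-23\right)^{2}} \frac{1 - 6}{-2 - 6} = - \frac{1845}{529} \frac{1}{-8} \left(-5\right) = \left(-1845\right) \frac{1}{529} \left(\left(- \frac{1}{8}\right) \left(-5\right)\right) = \left(- \frac{1845}{529}\right) \frac{5}{8} = - \frac{9225}{4232}$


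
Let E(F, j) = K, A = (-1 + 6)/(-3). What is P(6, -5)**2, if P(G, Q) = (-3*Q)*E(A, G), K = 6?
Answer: 8100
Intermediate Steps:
A = -5/3 (A = 5*(-1/3) = -5/3 ≈ -1.6667)
E(F, j) = 6
P(G, Q) = -18*Q (P(G, Q) = -3*Q*6 = -18*Q)
P(6, -5)**2 = (-18*(-5))**2 = 90**2 = 8100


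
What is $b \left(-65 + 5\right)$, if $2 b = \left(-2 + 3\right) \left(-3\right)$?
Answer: $90$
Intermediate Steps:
$b = - \frac{3}{2}$ ($b = \frac{\left(-2 + 3\right) \left(-3\right)}{2} = \frac{1 \left(-3\right)}{2} = \frac{1}{2} \left(-3\right) = - \frac{3}{2} \approx -1.5$)
$b \left(-65 + 5\right) = - \frac{3 \left(-65 + 5\right)}{2} = \left(- \frac{3}{2}\right) \left(-60\right) = 90$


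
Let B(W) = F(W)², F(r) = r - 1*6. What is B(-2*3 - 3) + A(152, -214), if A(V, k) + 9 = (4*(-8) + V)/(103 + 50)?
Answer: 11056/51 ≈ 216.78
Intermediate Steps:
F(r) = -6 + r (F(r) = r - 6 = -6 + r)
B(W) = (-6 + W)²
A(V, k) = -1409/153 + V/153 (A(V, k) = -9 + (4*(-8) + V)/(103 + 50) = -9 + (-32 + V)/153 = -9 + (-32 + V)*(1/153) = -9 + (-32/153 + V/153) = -1409/153 + V/153)
B(-2*3 - 3) + A(152, -214) = (-6 + (-2*3 - 3))² + (-1409/153 + (1/153)*152) = (-6 + (-6 - 3))² + (-1409/153 + 152/153) = (-6 - 9)² - 419/51 = (-15)² - 419/51 = 225 - 419/51 = 11056/51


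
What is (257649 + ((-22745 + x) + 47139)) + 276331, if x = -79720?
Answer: 478654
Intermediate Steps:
(257649 + ((-22745 + x) + 47139)) + 276331 = (257649 + ((-22745 - 79720) + 47139)) + 276331 = (257649 + (-102465 + 47139)) + 276331 = (257649 - 55326) + 276331 = 202323 + 276331 = 478654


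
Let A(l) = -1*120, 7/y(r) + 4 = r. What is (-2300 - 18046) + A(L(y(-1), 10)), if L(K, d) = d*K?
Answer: -20466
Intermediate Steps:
y(r) = 7/(-4 + r)
L(K, d) = K*d
A(l) = -120
(-2300 - 18046) + A(L(y(-1), 10)) = (-2300 - 18046) - 120 = -20346 - 120 = -20466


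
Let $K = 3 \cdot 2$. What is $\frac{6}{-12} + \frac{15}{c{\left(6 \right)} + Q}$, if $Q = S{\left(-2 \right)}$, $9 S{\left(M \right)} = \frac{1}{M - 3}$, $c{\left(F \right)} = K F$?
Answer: $- \frac{269}{3238} \approx -0.083076$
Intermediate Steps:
$K = 6$
$c{\left(F \right)} = 6 F$
$S{\left(M \right)} = \frac{1}{9 \left(-3 + M\right)}$ ($S{\left(M \right)} = \frac{1}{9 \left(M - 3\right)} = \frac{1}{9 \left(-3 + M\right)}$)
$Q = - \frac{1}{45}$ ($Q = \frac{1}{9 \left(-3 - 2\right)} = \frac{1}{9 \left(-5\right)} = \frac{1}{9} \left(- \frac{1}{5}\right) = - \frac{1}{45} \approx -0.022222$)
$\frac{6}{-12} + \frac{15}{c{\left(6 \right)} + Q} = \frac{6}{-12} + \frac{15}{6 \cdot 6 - \frac{1}{45}} = 6 \left(- \frac{1}{12}\right) + \frac{15}{36 - \frac{1}{45}} = - \frac{1}{2} + \frac{15}{\frac{1619}{45}} = - \frac{1}{2} + 15 \cdot \frac{45}{1619} = - \frac{1}{2} + \frac{675}{1619} = - \frac{269}{3238}$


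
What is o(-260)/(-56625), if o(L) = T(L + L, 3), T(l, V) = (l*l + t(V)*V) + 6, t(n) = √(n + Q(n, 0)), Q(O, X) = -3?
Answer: -270406/56625 ≈ -4.7754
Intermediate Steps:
t(n) = √(-3 + n) (t(n) = √(n - 3) = √(-3 + n))
T(l, V) = 6 + l² + V*√(-3 + V) (T(l, V) = (l*l + √(-3 + V)*V) + 6 = (l² + V*√(-3 + V)) + 6 = 6 + l² + V*√(-3 + V))
o(L) = 6 + 4*L² (o(L) = 6 + (L + L)² + 3*√(-3 + 3) = 6 + (2*L)² + 3*√0 = 6 + 4*L² + 3*0 = 6 + 4*L² + 0 = 6 + 4*L²)
o(-260)/(-56625) = (6 + 4*(-260)²)/(-56625) = (6 + 4*67600)*(-1/56625) = (6 + 270400)*(-1/56625) = 270406*(-1/56625) = -270406/56625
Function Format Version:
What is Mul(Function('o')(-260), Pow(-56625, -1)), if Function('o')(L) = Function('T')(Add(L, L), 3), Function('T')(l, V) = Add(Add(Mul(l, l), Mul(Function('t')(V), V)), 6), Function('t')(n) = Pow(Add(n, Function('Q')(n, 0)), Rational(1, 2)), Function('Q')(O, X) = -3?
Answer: Rational(-270406, 56625) ≈ -4.7754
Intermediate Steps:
Function('t')(n) = Pow(Add(-3, n), Rational(1, 2)) (Function('t')(n) = Pow(Add(n, -3), Rational(1, 2)) = Pow(Add(-3, n), Rational(1, 2)))
Function('T')(l, V) = Add(6, Pow(l, 2), Mul(V, Pow(Add(-3, V), Rational(1, 2)))) (Function('T')(l, V) = Add(Add(Mul(l, l), Mul(Pow(Add(-3, V), Rational(1, 2)), V)), 6) = Add(Add(Pow(l, 2), Mul(V, Pow(Add(-3, V), Rational(1, 2)))), 6) = Add(6, Pow(l, 2), Mul(V, Pow(Add(-3, V), Rational(1, 2)))))
Function('o')(L) = Add(6, Mul(4, Pow(L, 2))) (Function('o')(L) = Add(6, Pow(Add(L, L), 2), Mul(3, Pow(Add(-3, 3), Rational(1, 2)))) = Add(6, Pow(Mul(2, L), 2), Mul(3, Pow(0, Rational(1, 2)))) = Add(6, Mul(4, Pow(L, 2)), Mul(3, 0)) = Add(6, Mul(4, Pow(L, 2)), 0) = Add(6, Mul(4, Pow(L, 2))))
Mul(Function('o')(-260), Pow(-56625, -1)) = Mul(Add(6, Mul(4, Pow(-260, 2))), Pow(-56625, -1)) = Mul(Add(6, Mul(4, 67600)), Rational(-1, 56625)) = Mul(Add(6, 270400), Rational(-1, 56625)) = Mul(270406, Rational(-1, 56625)) = Rational(-270406, 56625)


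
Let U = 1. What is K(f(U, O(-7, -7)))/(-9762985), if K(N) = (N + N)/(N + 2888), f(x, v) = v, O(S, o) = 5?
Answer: -2/5648863121 ≈ -3.5405e-10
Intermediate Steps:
K(N) = 2*N/(2888 + N) (K(N) = (2*N)/(2888 + N) = 2*N/(2888 + N))
K(f(U, O(-7, -7)))/(-9762985) = (2*5/(2888 + 5))/(-9762985) = (2*5/2893)*(-1/9762985) = (2*5*(1/2893))*(-1/9762985) = (10/2893)*(-1/9762985) = -2/5648863121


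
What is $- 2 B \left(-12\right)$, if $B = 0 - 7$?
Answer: $-168$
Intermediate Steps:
$B = -7$ ($B = 0 - 7 = -7$)
$- 2 B \left(-12\right) = \left(-2\right) \left(-7\right) \left(-12\right) = 14 \left(-12\right) = -168$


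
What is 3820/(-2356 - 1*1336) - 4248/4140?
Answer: -218739/106145 ≈ -2.0608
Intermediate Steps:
3820/(-2356 - 1*1336) - 4248/4140 = 3820/(-2356 - 1336) - 4248*1/4140 = 3820/(-3692) - 118/115 = 3820*(-1/3692) - 118/115 = -955/923 - 118/115 = -218739/106145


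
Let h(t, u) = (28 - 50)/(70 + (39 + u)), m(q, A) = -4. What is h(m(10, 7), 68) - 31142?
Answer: -5512156/177 ≈ -31142.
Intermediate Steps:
h(t, u) = -22/(109 + u)
h(m(10, 7), 68) - 31142 = -22/(109 + 68) - 31142 = -22/177 - 31142 = -5512156/177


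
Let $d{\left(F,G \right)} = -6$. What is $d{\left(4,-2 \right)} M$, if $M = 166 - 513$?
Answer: $2082$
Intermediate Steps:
$M = -347$
$d{\left(4,-2 \right)} M = \left(-6\right) \left(-347\right) = 2082$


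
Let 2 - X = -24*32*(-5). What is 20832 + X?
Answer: 16994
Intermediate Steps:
X = -3838 (X = 2 - (-24*32)*(-5) = 2 - (-768)*(-5) = 2 - 1*3840 = 2 - 3840 = -3838)
20832 + X = 20832 - 3838 = 16994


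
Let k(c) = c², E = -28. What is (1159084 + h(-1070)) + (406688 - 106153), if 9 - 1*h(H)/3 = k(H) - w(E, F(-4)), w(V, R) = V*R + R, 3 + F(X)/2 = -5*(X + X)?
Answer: -1981048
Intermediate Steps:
F(X) = -6 - 20*X (F(X) = -6 + 2*(-5*(X + X)) = -6 + 2*(-10*X) = -6 - 20*X)
w(V, R) = R + R*V (w(V, R) = R*V + R = R + R*V)
h(H) = -5967 - 3*H² (h(H) = 27 - 3*(H² - (-6 - 20*(-4))*(1 - 28)) = 27 - 3*(H² - (-6 + 80)*(-27)) = 27 - 3*(H² - 74*(-27)) = 27 - 3*(H² - 1*(-1998)) = 27 - 3*(H² + 1998) = 27 - 3*(1998 + H²) = 27 + (-5994 - 3*H²) = -5967 - 3*H²)
(1159084 + h(-1070)) + (406688 - 106153) = (1159084 + (-5967 - 3*(-1070)²)) + (406688 - 106153) = (1159084 + (-5967 - 3*1144900)) + 300535 = (1159084 + (-5967 - 3434700)) + 300535 = (1159084 - 3440667) + 300535 = -2281583 + 300535 = -1981048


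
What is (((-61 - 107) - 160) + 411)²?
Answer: 6889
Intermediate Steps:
(((-61 - 107) - 160) + 411)² = ((-168 - 160) + 411)² = (-328 + 411)² = 83² = 6889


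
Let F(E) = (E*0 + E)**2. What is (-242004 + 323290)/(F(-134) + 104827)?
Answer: 81286/122783 ≈ 0.66203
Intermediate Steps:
F(E) = E**2 (F(E) = (0 + E)**2 = E**2)
(-242004 + 323290)/(F(-134) + 104827) = (-242004 + 323290)/((-134)**2 + 104827) = 81286/(17956 + 104827) = 81286/122783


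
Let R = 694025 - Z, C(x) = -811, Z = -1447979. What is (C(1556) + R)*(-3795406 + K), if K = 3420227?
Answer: -803330648547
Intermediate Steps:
R = 2142004 (R = 694025 - 1*(-1447979) = 694025 + 1447979 = 2142004)
(C(1556) + R)*(-3795406 + K) = (-811 + 2142004)*(-3795406 + 3420227) = 2141193*(-375179) = -803330648547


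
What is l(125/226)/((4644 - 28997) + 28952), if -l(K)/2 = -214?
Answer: 428/4599 ≈ 0.093064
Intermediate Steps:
l(K) = 428 (l(K) = -2*(-214) = 428)
l(125/226)/((4644 - 28997) + 28952) = 428/((4644 - 28997) + 28952) = 428/(-24353 + 28952) = 428/4599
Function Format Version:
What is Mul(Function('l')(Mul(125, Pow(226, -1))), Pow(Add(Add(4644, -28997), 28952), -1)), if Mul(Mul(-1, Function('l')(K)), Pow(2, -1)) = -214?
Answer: Rational(428, 4599) ≈ 0.093064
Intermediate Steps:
Function('l')(K) = 428 (Function('l')(K) = Mul(-2, -214) = 428)
Mul(Function('l')(Mul(125, Pow(226, -1))), Pow(Add(Add(4644, -28997), 28952), -1)) = Mul(428, Pow(Add(Add(4644, -28997), 28952), -1)) = Mul(428, Pow(Add(-24353, 28952), -1)) = Mul(428, Pow(4599, -1)) = Mul(428, Rational(1, 4599)) = Rational(428, 4599)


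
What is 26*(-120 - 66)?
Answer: -4836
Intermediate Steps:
26*(-120 - 66) = 26*(-186) = -4836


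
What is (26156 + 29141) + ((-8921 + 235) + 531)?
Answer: 47142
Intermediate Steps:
(26156 + 29141) + ((-8921 + 235) + 531) = 55297 + (-8686 + 531) = 55297 - 8155 = 47142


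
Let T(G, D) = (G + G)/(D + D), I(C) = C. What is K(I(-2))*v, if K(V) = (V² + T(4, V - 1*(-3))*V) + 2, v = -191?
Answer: 382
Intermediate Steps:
T(G, D) = G/D (T(G, D) = (2*G)/((2*D)) = (2*G)*(1/(2*D)) = G/D)
K(V) = 2 + V² + 4*V/(3 + V) (K(V) = (V² + (4/(V - 1*(-3)))*V) + 2 = (V² + (4/(V + 3))*V) + 2 = (V² + (4/(3 + V))*V) + 2 = (V² + 4*V/(3 + V)) + 2 = 2 + V² + 4*V/(3 + V))
K(I(-2))*v = ((4*(-2) + (2 + (-2)²)*(3 - 2))/(3 - 2))*(-191) = ((-8 + (2 + 4)*1)/1)*(-191) = (1*(-8 + 6*1))*(-191) = (1*(-8 + 6))*(-191) = (1*(-2))*(-191) = -2*(-191) = 382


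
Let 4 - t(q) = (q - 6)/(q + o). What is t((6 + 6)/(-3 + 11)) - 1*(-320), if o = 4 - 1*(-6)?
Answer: 7461/23 ≈ 324.39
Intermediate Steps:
o = 10 (o = 4 + 6 = 10)
t(q) = 4 - (-6 + q)/(10 + q) (t(q) = 4 - (q - 6)/(q + 10) = 4 - (-6 + q)/(10 + q))
t((6 + 6)/(-3 + 11)) - 1*(-320) = (46 + 3*((6 + 6)/(-3 + 11)))/(10 + (6 + 6)/(-3 + 11)) - 1*(-320) = (46 + 3*(12/8))/(10 + 12/8) + 320 = (46 + 3*(12*(1/8)))/(10 + 12*(1/8)) + 320 = (46 + 3*(3/2))/(10 + 3/2) + 320 = (46 + 9/2)/(23/2) + 320 = (2/23)*(101/2) + 320 = 101/23 + 320 = 7461/23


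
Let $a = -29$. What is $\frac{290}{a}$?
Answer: $-10$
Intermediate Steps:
$\frac{290}{a} = \frac{290}{-29} = 290 \left(- \frac{1}{29}\right) = -10$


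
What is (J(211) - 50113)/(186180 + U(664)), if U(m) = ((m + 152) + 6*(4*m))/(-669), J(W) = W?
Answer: -5564073/20756278 ≈ -0.26807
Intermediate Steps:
U(m) = -152/669 - 25*m/669 (U(m) = ((152 + m) + 24*m)*(-1/669) = (152 + 25*m)*(-1/669) = -152/669 - 25*m/669)
(J(211) - 50113)/(186180 + U(664)) = (211 - 50113)/(186180 + (-152/669 - 25/669*664)) = -49902/(186180 + (-152/669 - 16600/669)) = -49902/(186180 - 5584/223) = -49902/41512556/223 = -49902*223/41512556 = -5564073/20756278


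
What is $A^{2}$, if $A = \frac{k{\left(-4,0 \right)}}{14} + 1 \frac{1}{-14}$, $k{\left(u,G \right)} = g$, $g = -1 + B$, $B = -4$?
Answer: $\frac{9}{49} \approx 0.18367$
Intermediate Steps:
$g = -5$ ($g = -1 - 4 = -5$)
$k{\left(u,G \right)} = -5$
$A = - \frac{3}{7}$ ($A = - \frac{5}{14} + 1 \frac{1}{-14} = \left(-5\right) \frac{1}{14} + 1 \left(- \frac{1}{14}\right) = - \frac{5}{14} - \frac{1}{14} = - \frac{3}{7} \approx -0.42857$)
$A^{2} = \left(- \frac{3}{7}\right)^{2} = \frac{9}{49}$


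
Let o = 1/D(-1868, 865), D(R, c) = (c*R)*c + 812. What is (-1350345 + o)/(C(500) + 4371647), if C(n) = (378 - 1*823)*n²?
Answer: 1887354909603361/149382109212735264 ≈ 0.012634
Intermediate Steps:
D(R, c) = 812 + R*c² (D(R, c) = (R*c)*c + 812 = R*c² + 812 = 812 + R*c²)
C(n) = -445*n² (C(n) = (378 - 823)*n² = -445*n²)
o = -1/1397683488 (o = 1/(812 - 1868*865²) = 1/(812 - 1868*748225) = 1/(812 - 1397684300) = 1/(-1397683488) = -1/1397683488 ≈ -7.1547e-10)
(-1350345 + o)/(C(500) + 4371647) = (-1350345 - 1/1397683488)/(-445*500² + 4371647) = -1887354909603361/(1397683488*(-445*250000 + 4371647)) = -1887354909603361/(1397683488*(-111250000 + 4371647)) = -1887354909603361/1397683488/(-106878353) = -1887354909603361/1397683488*(-1/106878353) = 1887354909603361/149382109212735264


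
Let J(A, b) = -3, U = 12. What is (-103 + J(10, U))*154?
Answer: -16324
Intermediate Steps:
(-103 + J(10, U))*154 = (-103 - 3)*154 = -106*154 = -16324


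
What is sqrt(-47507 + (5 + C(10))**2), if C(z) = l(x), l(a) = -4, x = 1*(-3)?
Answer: I*sqrt(47506) ≈ 217.96*I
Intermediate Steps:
x = -3
C(z) = -4
sqrt(-47507 + (5 + C(10))**2) = sqrt(-47507 + (5 - 4)**2) = sqrt(-47507 + 1**2) = sqrt(-47507 + 1) = sqrt(-47506) = I*sqrt(47506)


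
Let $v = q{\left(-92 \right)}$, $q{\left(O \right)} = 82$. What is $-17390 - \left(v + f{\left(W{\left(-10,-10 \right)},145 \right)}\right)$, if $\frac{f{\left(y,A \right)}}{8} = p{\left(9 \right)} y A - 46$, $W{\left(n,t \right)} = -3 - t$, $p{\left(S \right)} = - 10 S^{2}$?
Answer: $6560096$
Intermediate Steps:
$v = 82$
$f{\left(y,A \right)} = -368 - 6480 A y$ ($f{\left(y,A \right)} = 8 \left(- 10 \cdot 9^{2} y A - 46\right) = 8 \left(\left(-10\right) 81 y A - 46\right) = 8 \left(- 810 y A - 46\right) = 8 \left(- 810 A y - 46\right) = 8 \left(-46 - 810 A y\right) = -368 - 6480 A y$)
$-17390 - \left(v + f{\left(W{\left(-10,-10 \right)},145 \right)}\right) = -17390 - \left(82 - \left(368 + 939600 \left(-3 - -10\right)\right)\right) = -17390 - \left(82 - \left(368 + 939600 \left(-3 + 10\right)\right)\right) = -17390 - \left(82 - \left(368 + 939600 \cdot 7\right)\right) = -17390 - \left(82 - 6577568\right) = -17390 - -6577486 = -17390 + 6577486 = 6560096$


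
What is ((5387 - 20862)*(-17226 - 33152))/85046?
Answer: 389799775/42523 ≈ 9166.8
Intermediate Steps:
((5387 - 20862)*(-17226 - 33152))/85046 = -15475*(-50378)*(1/85046) = 779599550*(1/85046) = 389799775/42523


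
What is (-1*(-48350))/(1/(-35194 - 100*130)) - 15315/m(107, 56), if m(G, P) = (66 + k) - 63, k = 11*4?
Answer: -109518470615/47 ≈ -2.3302e+9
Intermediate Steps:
k = 44
m(G, P) = 47 (m(G, P) = (66 + 44) - 63 = 110 - 63 = 47)
(-1*(-48350))/(1/(-35194 - 100*130)) - 15315/m(107, 56) = (-1*(-48350))/(1/(-35194 - 100*130)) - 15315/47 = 48350/(1/(-35194 - 13000)) - 15315*1/47 = 48350/(1/(-48194)) - 15315/47 = 48350/(-1/48194) - 15315/47 = 48350*(-48194) - 15315/47 = -2330179900 - 15315/47 = -109518470615/47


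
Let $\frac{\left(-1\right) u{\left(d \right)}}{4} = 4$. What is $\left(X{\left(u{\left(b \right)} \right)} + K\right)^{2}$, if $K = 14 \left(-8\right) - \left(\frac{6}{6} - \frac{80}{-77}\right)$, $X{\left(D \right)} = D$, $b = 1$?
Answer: $\frac{100260169}{5929} \approx 16910.0$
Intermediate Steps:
$u{\left(d \right)} = -16$ ($u{\left(d \right)} = \left(-4\right) 4 = -16$)
$K = - \frac{8781}{77}$ ($K = -112 - \left(6 \cdot \frac{1}{6} - - \frac{80}{77}\right) = -112 - \left(1 + \frac{80}{77}\right) = -112 - \frac{157}{77} = - \frac{8781}{77} \approx -114.04$)
$\left(X{\left(u{\left(b \right)} \right)} + K\right)^{2} = \left(-16 - \frac{8781}{77}\right)^{2} = \left(- \frac{10013}{77}\right)^{2} = \frac{100260169}{5929}$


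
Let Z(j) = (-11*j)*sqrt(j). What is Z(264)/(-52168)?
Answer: 726*sqrt(66)/6521 ≈ 0.90447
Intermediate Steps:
Z(j) = -11*j**(3/2)
Z(264)/(-52168) = -5808*sqrt(66)/(-52168) = -5808*sqrt(66)*(-1/52168) = 726*sqrt(66)/6521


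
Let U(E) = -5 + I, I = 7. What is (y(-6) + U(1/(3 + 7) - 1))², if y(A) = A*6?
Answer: 1156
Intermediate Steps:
U(E) = 2 (U(E) = -5 + 7 = 2)
y(A) = 6*A
(y(-6) + U(1/(3 + 7) - 1))² = (6*(-6) + 2)² = (-36 + 2)² = (-34)² = 1156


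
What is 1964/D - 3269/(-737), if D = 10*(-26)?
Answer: -149382/47905 ≈ -3.1183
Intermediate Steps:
D = -260
1964/D - 3269/(-737) = 1964/(-260) - 3269/(-737) = 1964*(-1/260) - 3269*(-1/737) = -491/65 + 3269/737 = -149382/47905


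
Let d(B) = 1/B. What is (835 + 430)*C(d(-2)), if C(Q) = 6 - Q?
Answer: 16445/2 ≈ 8222.5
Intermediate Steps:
(835 + 430)*C(d(-2)) = (835 + 430)*(6 - 1/(-2)) = 1265*(6 - 1*(-½)) = 1265*(6 + ½) = 1265*(13/2) = 16445/2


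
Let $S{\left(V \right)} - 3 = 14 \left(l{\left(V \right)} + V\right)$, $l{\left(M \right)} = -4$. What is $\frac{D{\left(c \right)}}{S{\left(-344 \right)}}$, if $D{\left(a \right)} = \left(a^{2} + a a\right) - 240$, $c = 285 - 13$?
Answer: $- \frac{147728}{4869} \approx -30.341$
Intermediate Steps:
$c = 272$
$D{\left(a \right)} = -240 + 2 a^{2}$ ($D{\left(a \right)} = \left(a^{2} + a^{2}\right) - 240 = 2 a^{2} - 240 = -240 + 2 a^{2}$)
$S{\left(V \right)} = -53 + 14 V$ ($S{\left(V \right)} = 3 + 14 \left(-4 + V\right) = 3 + \left(-56 + 14 V\right) = -53 + 14 V$)
$\frac{D{\left(c \right)}}{S{\left(-344 \right)}} = \frac{-240 + 2 \cdot 272^{2}}{-53 + 14 \left(-344\right)} = \frac{-240 + 2 \cdot 73984}{-53 - 4816} = \frac{-240 + 147968}{-4869} = 147728 \left(- \frac{1}{4869}\right) = - \frac{147728}{4869}$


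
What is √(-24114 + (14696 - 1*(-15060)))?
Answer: √5642 ≈ 75.113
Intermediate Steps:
√(-24114 + (14696 - 1*(-15060))) = √(-24114 + (14696 + 15060)) = √(-24114 + 29756) = √5642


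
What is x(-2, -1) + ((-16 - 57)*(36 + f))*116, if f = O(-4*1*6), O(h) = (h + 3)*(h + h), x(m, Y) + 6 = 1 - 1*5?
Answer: -8840602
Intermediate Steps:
x(m, Y) = -10 (x(m, Y) = -6 + (1 - 1*5) = -6 + (1 - 5) = -6 - 4 = -10)
O(h) = 2*h*(3 + h) (O(h) = (3 + h)*(2*h) = 2*h*(3 + h))
f = 1008 (f = 2*(-4*1*6)*(3 - 4*1*6) = 2*(-4*6)*(3 - 4*6) = 2*(-24)*(3 - 24) = 2*(-24)*(-21) = 1008)
x(-2, -1) + ((-16 - 57)*(36 + f))*116 = -10 + ((-16 - 57)*(36 + 1008))*116 = -10 - 73*1044*116 = -10 - 76212*116 = -10 - 8840592 = -8840602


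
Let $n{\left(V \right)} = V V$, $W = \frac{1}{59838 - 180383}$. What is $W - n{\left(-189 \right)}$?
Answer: $- \frac{4305987946}{120545} \approx -35721.0$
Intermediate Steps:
$W = - \frac{1}{120545}$ ($W = \frac{1}{-120545} = - \frac{1}{120545} \approx -8.2957 \cdot 10^{-6}$)
$n{\left(V \right)} = V^{2}$
$W - n{\left(-189 \right)} = - \frac{1}{120545} - \left(-189\right)^{2} = - \frac{1}{120545} - 35721 = - \frac{4305987946}{120545}$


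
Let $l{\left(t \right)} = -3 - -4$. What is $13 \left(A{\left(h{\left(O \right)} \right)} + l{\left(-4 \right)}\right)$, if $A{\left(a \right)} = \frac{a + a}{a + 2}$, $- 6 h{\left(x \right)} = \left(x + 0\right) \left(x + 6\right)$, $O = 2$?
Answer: $117$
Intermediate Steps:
$h{\left(x \right)} = - \frac{x \left(6 + x\right)}{6}$ ($h{\left(x \right)} = - \frac{\left(x + 0\right) \left(x + 6\right)}{6} = - \frac{x \left(6 + x\right)}{6}$)
$A{\left(a \right)} = \frac{2 a}{2 + a}$
$l{\left(t \right)} = 1$ ($l{\left(t \right)} = -3 + 4 = 1$)
$13 \left(A{\left(h{\left(O \right)} \right)} + l{\left(-4 \right)}\right) = 13 \left(\frac{2 \left(\left(- \frac{1}{6}\right) 2 \left(6 + 2\right)\right)}{2 - \frac{6 + 2}{3}} + 1\right) = 13 \left(\frac{2 \left(\left(- \frac{1}{6}\right) 2 \cdot 8\right)}{2 - \frac{1}{3} \cdot 8} + 1\right) = 13 \left(2 \left(- \frac{8}{3}\right) \frac{1}{2 - \frac{8}{3}} + 1\right) = 13 \left(2 \left(- \frac{8}{3}\right) \frac{1}{- \frac{2}{3}} + 1\right) = 13 \left(2 \left(- \frac{8}{3}\right) \left(- \frac{3}{2}\right) + 1\right) = 13 \left(8 + 1\right) = 13 \cdot 9 = 117$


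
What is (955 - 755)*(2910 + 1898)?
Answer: 961600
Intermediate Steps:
(955 - 755)*(2910 + 1898) = 200*4808 = 961600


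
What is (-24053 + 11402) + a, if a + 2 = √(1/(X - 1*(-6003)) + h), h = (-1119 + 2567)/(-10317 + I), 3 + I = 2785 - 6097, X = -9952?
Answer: -12653 + I*√1205303899602/3364548 ≈ -12653.0 + 0.3263*I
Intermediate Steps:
I = -3315 (I = -3 + (2785 - 6097) = -3 - 3312 = -3315)
h = -181/1704 (h = (-1119 + 2567)/(-10317 - 3315) = 1448/(-13632) = 1448*(-1/13632) = -181/1704 ≈ -0.10622)
a = -2 + I*√1205303899602/3364548 (a = -2 + √(1/(-9952 - 1*(-6003)) - 181/1704) = -2 + √(1/(-9952 + 6003) - 181/1704) = -2 + √(1/(-3949) - 181/1704) = -2 + √(-1/3949 - 181/1704) = -2 + √(-716473/6729096) = -2 + I*√1205303899602/3364548 ≈ -2.0 + 0.3263*I)
(-24053 + 11402) + a = (-24053 + 11402) + (-2 + I*√1205303899602/3364548) = -12651 + (-2 + I*√1205303899602/3364548) = -12653 + I*√1205303899602/3364548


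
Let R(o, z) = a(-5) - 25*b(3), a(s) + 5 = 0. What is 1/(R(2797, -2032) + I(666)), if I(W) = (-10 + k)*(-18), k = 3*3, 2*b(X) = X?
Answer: -2/49 ≈ -0.040816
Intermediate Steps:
b(X) = X/2
a(s) = -5 (a(s) = -5 + 0 = -5)
k = 9
R(o, z) = -85/2 (R(o, z) = -5 - 25*3/2 = -5 - 75/2 = -85/2)
I(W) = 18 (I(W) = (-10 + 9)*(-18) = -1*(-18) = 18)
1/(R(2797, -2032) + I(666)) = 1/(-85/2 + 18) = 1/(-49/2) = -2/49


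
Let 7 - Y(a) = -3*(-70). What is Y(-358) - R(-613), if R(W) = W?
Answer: 410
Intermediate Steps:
Y(a) = -203 (Y(a) = 7 - (-3)*(-70) = 7 - 1*210 = 7 - 210 = -203)
Y(-358) - R(-613) = -203 - 1*(-613) = -203 + 613 = 410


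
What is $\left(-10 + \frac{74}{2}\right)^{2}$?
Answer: $729$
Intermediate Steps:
$\left(-10 + \frac{74}{2}\right)^{2} = \left(-10 + 74 \cdot \frac{1}{2}\right)^{2} = \left(-10 + 37\right)^{2} = 27^{2} = 729$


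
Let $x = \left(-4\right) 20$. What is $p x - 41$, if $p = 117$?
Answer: $-9401$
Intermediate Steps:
$x = -80$
$p x - 41 = 117 \left(-80\right) - 41 = -9360 - 41 = -9401$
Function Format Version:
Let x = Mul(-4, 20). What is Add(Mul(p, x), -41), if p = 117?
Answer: -9401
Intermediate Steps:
x = -80
Add(Mul(p, x), -41) = Add(Mul(117, -80), -41) = Add(-9360, -41) = -9401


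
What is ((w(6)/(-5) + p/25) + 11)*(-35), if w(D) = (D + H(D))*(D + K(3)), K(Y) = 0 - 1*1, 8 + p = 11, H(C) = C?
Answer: 154/5 ≈ 30.800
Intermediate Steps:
p = 3 (p = -8 + 11 = 3)
K(Y) = -1 (K(Y) = 0 - 1 = -1)
w(D) = 2*D*(-1 + D) (w(D) = (D + D)*(D - 1) = (2*D)*(-1 + D) = 2*D*(-1 + D))
((w(6)/(-5) + p/25) + 11)*(-35) = (((2*6*(-1 + 6))/(-5) + 3/25) + 11)*(-35) = (((2*6*5)*(-1/5) + 3*(1/25)) + 11)*(-35) = ((60*(-1/5) + 3/25) + 11)*(-35) = ((-12 + 3/25) + 11)*(-35) = (-297/25 + 11)*(-35) = -22/25*(-35) = 154/5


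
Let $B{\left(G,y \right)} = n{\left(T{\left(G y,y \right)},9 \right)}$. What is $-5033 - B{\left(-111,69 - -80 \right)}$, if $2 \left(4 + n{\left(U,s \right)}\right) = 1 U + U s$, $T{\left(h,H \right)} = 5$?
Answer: $-5054$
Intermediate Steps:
$n{\left(U,s \right)} = -4 + \frac{U}{2} + \frac{U s}{2}$ ($n{\left(U,s \right)} = -4 + \frac{1 U + U s}{2} = -4 + \frac{U + U s}{2} = -4 + \left(\frac{U}{2} + \frac{U s}{2}\right) = -4 + \frac{U}{2} + \frac{U s}{2}$)
$B{\left(G,y \right)} = 21$ ($B{\left(G,y \right)} = -4 + \frac{1}{2} \cdot 5 + \frac{1}{2} \cdot 5 \cdot 9 = -4 + \frac{5}{2} + \frac{45}{2} = 21$)
$-5033 - B{\left(-111,69 - -80 \right)} = -5033 - 21 = -5054$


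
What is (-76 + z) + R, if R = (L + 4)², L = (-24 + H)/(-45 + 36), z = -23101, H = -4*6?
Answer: -207809/9 ≈ -23090.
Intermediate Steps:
H = -24
L = 16/3 (L = (-24 - 24)/(-45 + 36) = -48/(-9) = -48*(-⅑) = 16/3 ≈ 5.3333)
R = 784/9 (R = (16/3 + 4)² = (28/3)² = 784/9 ≈ 87.111)
(-76 + z) + R = (-76 - 23101) + 784/9 = -23177 + 784/9 = -207809/9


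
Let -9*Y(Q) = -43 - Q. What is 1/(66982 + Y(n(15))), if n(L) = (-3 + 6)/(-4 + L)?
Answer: 99/6631694 ≈ 1.4928e-5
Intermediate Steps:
n(L) = 3/(-4 + L)
Y(Q) = 43/9 + Q/9 (Y(Q) = -(-43 - Q)/9 = 43/9 + Q/9)
1/(66982 + Y(n(15))) = 1/(66982 + (43/9 + (3/(-4 + 15))/9)) = 1/(66982 + (43/9 + (3/11)/9)) = 1/(66982 + (43/9 + (3*(1/11))/9)) = 1/(66982 + (43/9 + (1/9)*(3/11))) = 1/(66982 + (43/9 + 1/33)) = 1/(66982 + 476/99) = 1/(6631694/99) = 99/6631694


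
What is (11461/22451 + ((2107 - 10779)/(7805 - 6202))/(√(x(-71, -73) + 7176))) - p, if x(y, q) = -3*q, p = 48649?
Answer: -6956734/143 - 8672*√7395/11854185 ≈ -48649.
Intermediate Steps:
(11461/22451 + ((2107 - 10779)/(7805 - 6202))/(√(x(-71, -73) + 7176))) - p = (11461/22451 + ((2107 - 10779)/(7805 - 6202))/(√(-3*(-73) + 7176))) - 1*48649 = (11461*(1/22451) + (-8672/1603)/(√(219 + 7176))) - 48649 = (73/143 + (-8672*1/1603)/(√7395)) - 48649 = (73/143 - 8672*√7395/11854185) - 48649 = -6956734/143 - 8672*√7395/11854185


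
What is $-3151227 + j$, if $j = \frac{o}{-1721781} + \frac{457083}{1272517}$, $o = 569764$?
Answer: $- \frac{6904324406877438544}{2190995592777} \approx -3.1512 \cdot 10^{6}$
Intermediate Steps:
$j = \frac{61962448835}{2190995592777}$ ($j = \frac{569764}{-1721781} + \frac{457083}{1272517} = 569764 \left(- \frac{1}{1721781}\right) + 457083 \cdot \frac{1}{1272517} = - \frac{569764}{1721781} + \frac{457083}{1272517} = \frac{61962448835}{2190995592777} \approx 0.02828$)
$-3151227 + j = -3151227 + \frac{61962448835}{2190995592777} = - \frac{6904324406877438544}{2190995592777}$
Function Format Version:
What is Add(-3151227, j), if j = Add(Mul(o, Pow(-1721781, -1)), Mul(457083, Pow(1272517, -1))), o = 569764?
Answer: Rational(-6904324406877438544, 2190995592777) ≈ -3.1512e+6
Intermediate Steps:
j = Rational(61962448835, 2190995592777) (j = Add(Mul(569764, Pow(-1721781, -1)), Mul(457083, Pow(1272517, -1))) = Add(Mul(569764, Rational(-1, 1721781)), Mul(457083, Rational(1, 1272517))) = Add(Rational(-569764, 1721781), Rational(457083, 1272517)) = Rational(61962448835, 2190995592777) ≈ 0.028280)
Add(-3151227, j) = Add(-3151227, Rational(61962448835, 2190995592777)) = Rational(-6904324406877438544, 2190995592777)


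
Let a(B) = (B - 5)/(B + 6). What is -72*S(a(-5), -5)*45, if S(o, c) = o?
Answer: 32400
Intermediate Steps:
a(B) = (-5 + B)/(6 + B)
-72*S(a(-5), -5)*45 = -72*(-5 - 5)/(6 - 5)*45 = -72*(-10)/1*45 = -72*(-10)*45 = 720*45 = 32400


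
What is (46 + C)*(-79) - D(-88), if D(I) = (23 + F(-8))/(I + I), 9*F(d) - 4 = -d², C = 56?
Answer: -4254575/528 ≈ -8057.9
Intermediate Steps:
F(d) = 4/9 - d²/9 (F(d) = 4/9 + (-d²)/9 = 4/9 - d²/9)
D(I) = 49/(6*I) (D(I) = (23 + (4/9 - ⅑*(-8)²))/(I + I) = (23 + (4/9 - ⅑*64))/((2*I)) = (23 + (4/9 - 64/9))*(1/(2*I)) = (23 - 20/3)*(1/(2*I)) = 49*(1/(2*I))/3 = 49/(6*I))
(46 + C)*(-79) - D(-88) = (46 + 56)*(-79) - 49/(6*(-88)) = 102*(-79) - 49*(-1)/(6*88) = -8058 - 1*(-49/528) = -8058 + 49/528 = -4254575/528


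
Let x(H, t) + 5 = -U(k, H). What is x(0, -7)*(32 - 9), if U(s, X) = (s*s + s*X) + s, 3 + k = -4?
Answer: -1081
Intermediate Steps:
k = -7 (k = -3 - 4 = -7)
U(s, X) = s + s² + X*s (U(s, X) = (s² + X*s) + s = s + s² + X*s)
x(H, t) = -47 + 7*H (x(H, t) = -5 - (-7)*(1 + H - 7) = -5 - (-7)*(-6 + H) = -5 - (42 - 7*H) = -5 + (-42 + 7*H) = -47 + 7*H)
x(0, -7)*(32 - 9) = (-47 + 7*0)*(32 - 9) = (-47 + 0)*23 = -47*23 = -1081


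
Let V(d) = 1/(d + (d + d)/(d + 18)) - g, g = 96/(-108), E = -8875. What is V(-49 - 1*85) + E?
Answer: -101670778/11457 ≈ -8874.1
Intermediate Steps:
g = -8/9 (g = 96*(-1/108) = -8/9 ≈ -0.88889)
V(d) = 8/9 + 1/(d + 2*d/(18 + d)) (V(d) = 1/(d + (d + d)/(d + 18)) - 1*(-8/9) = 1/(d + (2*d)/(18 + d)) + 8/9 = 1/(d + 2*d/(18 + d)) + 8/9 = 8/9 + 1/(d + 2*d/(18 + d)))
V(-49 - 1*85) + E = (162 + 8*(-49 - 1*85)**2 + 169*(-49 - 1*85))/(9*(-49 - 1*85)*(20 + (-49 - 1*85))) - 8875 = (162 + 8*(-49 - 85)**2 + 169*(-49 - 85))/(9*(-49 - 85)*(20 + (-49 - 85))) - 8875 = (1/9)*(162 + 8*(-134)**2 + 169*(-134))/(-134*(20 - 134)) - 8875 = (1/9)*(-1/134)*(162 + 8*17956 - 22646)/(-114) - 8875 = (1/9)*(-1/134)*(-1/114)*(162 + 143648 - 22646) - 8875 = (1/9)*(-1/134)*(-1/114)*121164 - 8875 = 10097/11457 - 8875 = -101670778/11457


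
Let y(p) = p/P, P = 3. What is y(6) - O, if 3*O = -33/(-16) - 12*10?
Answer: 661/16 ≈ 41.313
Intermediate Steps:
O = -629/16 (O = (-33/(-16) - 12*10)/3 = (-33*(-1/16) - 120)/3 = (33/16 - 120)/3 = (⅓)*(-1887/16) = -629/16 ≈ -39.313)
y(p) = p/3
y(6) - O = (⅓)*6 - 1*(-629/16) = 2 + 629/16 = 661/16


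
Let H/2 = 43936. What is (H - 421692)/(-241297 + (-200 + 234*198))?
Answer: 66764/39033 ≈ 1.7104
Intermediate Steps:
H = 87872 (H = 2*43936 = 87872)
(H - 421692)/(-241297 + (-200 + 234*198)) = (87872 - 421692)/(-241297 + (-200 + 234*198)) = -333820/(-241297 + (-200 + 46332)) = -333820/(-241297 + 46132) = -333820/(-195165) = -333820*(-1/195165) = 66764/39033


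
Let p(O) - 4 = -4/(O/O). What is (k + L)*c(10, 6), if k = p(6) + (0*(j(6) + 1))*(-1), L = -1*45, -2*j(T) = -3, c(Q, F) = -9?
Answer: 405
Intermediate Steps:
j(T) = 3/2 (j(T) = -½*(-3) = 3/2)
p(O) = 0 (p(O) = 4 - 4/(O/O) = 4 - 4/1 = 4 - 4*1 = 4 - 4 = 0)
L = -45
k = 0 (k = 0 + (0*(3/2 + 1))*(-1) = 0 + (0*(5/2))*(-1) = 0 + 0*(-1) = 0 + 0 = 0)
(k + L)*c(10, 6) = (0 - 45)*(-9) = -45*(-9) = 405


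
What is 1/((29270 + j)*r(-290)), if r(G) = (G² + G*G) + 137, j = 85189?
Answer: 1/19267684683 ≈ 5.1900e-11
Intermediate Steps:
r(G) = 137 + 2*G² (r(G) = (G² + G²) + 137 = 2*G² + 137 = 137 + 2*G²)
1/((29270 + j)*r(-290)) = 1/((29270 + 85189)*(137 + 2*(-290)²)) = 1/(114459*(137 + 2*84100)) = 1/(114459*(137 + 168200)) = (1/114459)/168337 = (1/114459)*(1/168337) = 1/19267684683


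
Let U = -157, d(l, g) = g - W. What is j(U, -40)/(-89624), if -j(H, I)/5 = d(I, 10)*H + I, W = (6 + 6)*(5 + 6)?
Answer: 47785/44812 ≈ 1.0663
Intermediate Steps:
W = 132 (W = 12*11 = 132)
d(l, g) = -132 + g (d(l, g) = g - 1*132 = g - 132 = -132 + g)
j(H, I) = -5*I + 610*H (j(H, I) = -5*((-132 + 10)*H + I) = -5*(-122*H + I) = -5*(I - 122*H) = -5*I + 610*H)
j(U, -40)/(-89624) = (-5*(-40) + 610*(-157))/(-89624) = (200 - 95770)*(-1/89624) = -95570*(-1/89624) = 47785/44812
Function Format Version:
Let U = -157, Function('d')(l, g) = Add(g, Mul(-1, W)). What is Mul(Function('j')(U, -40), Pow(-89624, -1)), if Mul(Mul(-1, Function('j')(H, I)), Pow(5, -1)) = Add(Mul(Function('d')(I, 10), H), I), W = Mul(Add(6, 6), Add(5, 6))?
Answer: Rational(47785, 44812) ≈ 1.0663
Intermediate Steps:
W = 132 (W = Mul(12, 11) = 132)
Function('d')(l, g) = Add(-132, g) (Function('d')(l, g) = Add(g, Mul(-1, 132)) = Add(g, -132) = Add(-132, g))
Function('j')(H, I) = Add(Mul(-5, I), Mul(610, H)) (Function('j')(H, I) = Mul(-5, Add(Mul(Add(-132, 10), H), I)) = Mul(-5, Add(Mul(-122, H), I)) = Mul(-5, Add(I, Mul(-122, H))) = Add(Mul(-5, I), Mul(610, H)))
Mul(Function('j')(U, -40), Pow(-89624, -1)) = Mul(Add(Mul(-5, -40), Mul(610, -157)), Pow(-89624, -1)) = Mul(Add(200, -95770), Rational(-1, 89624)) = Mul(-95570, Rational(-1, 89624)) = Rational(47785, 44812)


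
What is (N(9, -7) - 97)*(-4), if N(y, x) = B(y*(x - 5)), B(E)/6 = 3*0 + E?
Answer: 2980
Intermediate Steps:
B(E) = 6*E (B(E) = 6*(3*0 + E) = 6*(0 + E) = 6*E)
N(y, x) = 6*y*(-5 + x) (N(y, x) = 6*(y*(x - 5)) = 6*(y*(-5 + x)) = 6*y*(-5 + x))
(N(9, -7) - 97)*(-4) = (6*9*(-5 - 7) - 97)*(-4) = (6*9*(-12) - 97)*(-4) = (-648 - 97)*(-4) = -745*(-4) = 2980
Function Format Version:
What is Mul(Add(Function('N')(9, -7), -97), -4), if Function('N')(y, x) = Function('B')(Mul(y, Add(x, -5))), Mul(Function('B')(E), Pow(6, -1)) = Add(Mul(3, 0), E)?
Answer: 2980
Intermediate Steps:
Function('B')(E) = Mul(6, E) (Function('B')(E) = Mul(6, Add(Mul(3, 0), E)) = Mul(6, Add(0, E)) = Mul(6, E))
Function('N')(y, x) = Mul(6, y, Add(-5, x)) (Function('N')(y, x) = Mul(6, Mul(y, Add(x, -5))) = Mul(6, Mul(y, Add(-5, x))) = Mul(6, y, Add(-5, x)))
Mul(Add(Function('N')(9, -7), -97), -4) = Mul(Add(Mul(6, 9, Add(-5, -7)), -97), -4) = Mul(Add(Mul(6, 9, -12), -97), -4) = Mul(Add(-648, -97), -4) = Mul(-745, -4) = 2980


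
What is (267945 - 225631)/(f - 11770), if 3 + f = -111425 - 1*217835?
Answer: -42314/341033 ≈ -0.12408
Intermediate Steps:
f = -329263 (f = -3 + (-111425 - 1*217835) = -3 + (-111425 - 217835) = -3 - 329260 = -329263)
(267945 - 225631)/(f - 11770) = (267945 - 225631)/(-329263 - 11770) = 42314/(-341033) = 42314*(-1/341033) = -42314/341033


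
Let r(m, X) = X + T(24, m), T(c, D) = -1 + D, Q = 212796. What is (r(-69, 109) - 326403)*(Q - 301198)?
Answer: 28851230328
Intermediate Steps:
r(m, X) = -1 + X + m (r(m, X) = X + (-1 + m) = -1 + X + m)
(r(-69, 109) - 326403)*(Q - 301198) = ((-1 + 109 - 69) - 326403)*(212796 - 301198) = (39 - 326403)*(-88402) = -326364*(-88402) = 28851230328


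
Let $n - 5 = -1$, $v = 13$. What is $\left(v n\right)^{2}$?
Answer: $2704$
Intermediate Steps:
$n = 4$ ($n = 5 - 1 = 4$)
$\left(v n\right)^{2} = \left(13 \cdot 4\right)^{2} = 52^{2} = 2704$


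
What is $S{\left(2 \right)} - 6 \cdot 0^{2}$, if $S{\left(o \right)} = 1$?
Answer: $1$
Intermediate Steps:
$S{\left(2 \right)} - 6 \cdot 0^{2} = 1 - 6 \cdot 0^{2} = 1 - 0 = 1 + 0 = 1$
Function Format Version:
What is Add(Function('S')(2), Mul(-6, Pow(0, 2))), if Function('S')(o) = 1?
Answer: 1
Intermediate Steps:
Add(Function('S')(2), Mul(-6, Pow(0, 2))) = Add(1, Mul(-6, Pow(0, 2))) = Add(1, Mul(-6, 0)) = Add(1, 0) = 1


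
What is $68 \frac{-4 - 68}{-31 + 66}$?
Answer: $- \frac{4896}{35} \approx -139.89$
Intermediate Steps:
$68 \frac{-4 - 68}{-31 + 66} = 68 \left(- \frac{72}{35}\right) = - \frac{4896}{35}$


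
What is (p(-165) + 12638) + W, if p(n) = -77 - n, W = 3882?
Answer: 16608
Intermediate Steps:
(p(-165) + 12638) + W = ((-77 - 1*(-165)) + 12638) + 3882 = ((-77 + 165) + 12638) + 3882 = (88 + 12638) + 3882 = 12726 + 3882 = 16608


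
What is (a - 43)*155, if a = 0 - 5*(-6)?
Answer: -2015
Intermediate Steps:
a = 30 (a = 0 + 30 = 30)
(a - 43)*155 = (30 - 43)*155 = -13*155 = -2015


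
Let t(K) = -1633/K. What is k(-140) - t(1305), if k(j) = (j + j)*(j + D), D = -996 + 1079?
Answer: 20829433/1305 ≈ 15961.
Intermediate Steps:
D = 83
k(j) = 2*j*(83 + j) (k(j) = (j + j)*(j + 83) = (2*j)*(83 + j) = 2*j*(83 + j))
k(-140) - t(1305) = 2*(-140)*(83 - 140) - (-1633)/1305 = 2*(-140)*(-57) - (-1633)/1305 = 15960 - 1*(-1633/1305) = 15960 + 1633/1305 = 20829433/1305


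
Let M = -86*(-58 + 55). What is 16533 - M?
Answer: 16275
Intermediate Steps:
M = 258 (M = -86*(-3) = 258)
16533 - M = 16533 - 1*258 = 16533 - 258 = 16275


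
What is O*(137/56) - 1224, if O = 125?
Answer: -51419/56 ≈ -918.20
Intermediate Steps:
O*(137/56) - 1224 = 125*(137/56) - 1224 = 17125/56 - 1224 = -51419/56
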